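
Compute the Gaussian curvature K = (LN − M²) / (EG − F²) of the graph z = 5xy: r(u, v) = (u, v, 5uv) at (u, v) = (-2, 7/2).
K = -400/2653641

Coefficients of the first fundamental form: E = 25*v^2 + 1, F = 25*u*v, G = 25*u^2 + 1.
Coefficients of the second fundamental form: L = 0, M = 5/sqrt(25*u^2 + 25*v^2 + 1), N = 0.
Assemble K = (LN − M²)/(EG − F²) = -25/(625*u^4 + 1250*u^2*v^2 + 50*u^2 + 625*v^4 + 50*v^2 + 1). At (u, v) = (-2, 7/2): K = -400/2653641.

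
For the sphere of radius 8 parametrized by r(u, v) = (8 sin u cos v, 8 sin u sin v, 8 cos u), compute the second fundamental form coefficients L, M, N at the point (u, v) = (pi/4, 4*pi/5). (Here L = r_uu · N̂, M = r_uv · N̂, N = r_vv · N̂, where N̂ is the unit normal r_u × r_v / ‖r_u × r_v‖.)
L = -8;  M = 0;  N = -4

Compute the unit normal N̂(u, v) = (sin(u)^2*cos(v)/Abs(sin(u)), sin(u)^2*sin(v)/Abs(sin(u)), sin(2*u)/(2*Abs(sin(u)))), and the second partials r_uu, r_uv, r_vv. Take dot products:
  L(u, v) = r_uu · N̂ = -8*sin(u)/Abs(sin(u)),
  M(u, v) = r_uv · N̂ = 0,
  N(u, v) = r_vv · N̂ = -8*sin(u)^3/Abs(sin(u)).
Evaluating at (u, v) = (pi/4, 4*pi/5):
  L = -8, M = 0, N = -4.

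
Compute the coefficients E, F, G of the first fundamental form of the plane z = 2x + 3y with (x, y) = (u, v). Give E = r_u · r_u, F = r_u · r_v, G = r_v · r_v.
E = 5;  F = 6;  G = 10

Compute partials: r_u = (1, 0, 2), r_v = (0, 1, 3). Then
  E = r_u · r_u = 5,
  F = r_u · r_v = 6,
  G = r_v · r_v = 10.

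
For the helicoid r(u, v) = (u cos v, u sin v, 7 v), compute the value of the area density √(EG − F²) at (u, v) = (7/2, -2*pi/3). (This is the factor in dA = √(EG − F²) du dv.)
√(EG − F²)|_{(7/2, -2*pi/3)} = 7*sqrt(5)/2

E = 1, F = 0, G = u^2 + 49, so EG − F² = u^2 + 49. Taking the positive square root: √(EG − F²) = sqrt(u^2 + 49). At (u, v) = (7/2, -2*pi/3): 7*sqrt(5)/2.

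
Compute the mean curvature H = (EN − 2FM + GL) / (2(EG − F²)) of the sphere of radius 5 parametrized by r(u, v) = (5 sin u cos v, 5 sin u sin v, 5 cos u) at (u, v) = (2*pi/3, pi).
H = -1/5

With E = 25, F = 0, G = 25*sin(u)^2, L = -5*sin(u)/Abs(sin(u)), M = 0, N = -5*sin(u)^3/Abs(sin(u)), assemble
  H = (EN − 2FM + GL) / (2(EG − F²)) = -sin(u)/(5*Abs(sin(u))).
At (u, v) = (2*pi/3, pi): H = -1/5.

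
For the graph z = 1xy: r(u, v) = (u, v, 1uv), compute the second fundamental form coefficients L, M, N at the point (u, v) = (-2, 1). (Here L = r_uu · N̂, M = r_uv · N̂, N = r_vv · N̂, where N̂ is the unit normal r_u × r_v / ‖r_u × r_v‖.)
L = 0;  M = sqrt(6)/6;  N = 0

Compute the unit normal N̂(u, v) = (-v/sqrt(u^2 + v^2 + 1), -u/sqrt(u^2 + v^2 + 1), 1/sqrt(u^2 + v^2 + 1)), and the second partials r_uu, r_uv, r_vv. Take dot products:
  L(u, v) = r_uu · N̂ = 0,
  M(u, v) = r_uv · N̂ = 1/sqrt(u^2 + v^2 + 1),
  N(u, v) = r_vv · N̂ = 0.
Evaluating at (u, v) = (-2, 1):
  L = 0, M = sqrt(6)/6, N = 0.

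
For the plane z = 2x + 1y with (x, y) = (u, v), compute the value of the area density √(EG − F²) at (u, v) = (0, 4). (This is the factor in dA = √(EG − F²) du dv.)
√(EG − F²)|_{(0, 4)} = sqrt(6)

E = 5, F = 2, G = 2, so EG − F² = 6. Taking the positive square root: √(EG − F²) = sqrt(6). At (u, v) = (0, 4): sqrt(6).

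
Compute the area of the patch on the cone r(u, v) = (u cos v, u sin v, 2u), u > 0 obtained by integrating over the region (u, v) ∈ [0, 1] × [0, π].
Area = sqrt(5)*pi/2

Area = ∫∫ √(EG − F²) du dv with √(EG − F²) = sqrt(5)*Abs(u). Integrating over [0, 1] × [0, π] gives sqrt(5)*pi/2.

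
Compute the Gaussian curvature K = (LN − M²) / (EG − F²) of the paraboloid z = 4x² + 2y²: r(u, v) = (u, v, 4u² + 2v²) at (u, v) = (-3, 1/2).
K = 32/337561

Coefficients of the first fundamental form: E = 64*u^2 + 1, F = 32*u*v, G = 16*v^2 + 1.
Coefficients of the second fundamental form: L = 8/sqrt(64*u^2 + 16*v^2 + 1), M = 0, N = 4/sqrt(64*u^2 + 16*v^2 + 1).
Assemble K = (LN − M²)/(EG − F²) = 32/(4096*u^4 + 2048*u^2*v^2 + 128*u^2 + 256*v^4 + 32*v^2 + 1). At (u, v) = (-3, 1/2): K = 32/337561.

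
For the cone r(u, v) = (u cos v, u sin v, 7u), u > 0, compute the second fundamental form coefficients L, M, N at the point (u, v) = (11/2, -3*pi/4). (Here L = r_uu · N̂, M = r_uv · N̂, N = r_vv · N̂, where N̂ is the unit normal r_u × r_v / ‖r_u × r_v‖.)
L = 0;  M = 0;  N = 77*sqrt(2)/20

Compute the unit normal N̂(u, v) = (-7*sqrt(2)*u*cos(v)/(10*Abs(u)), -7*sqrt(2)*u*sin(v)/(10*Abs(u)), sqrt(2)*u/(10*Abs(u))), and the second partials r_uu, r_uv, r_vv. Take dot products:
  L(u, v) = r_uu · N̂ = 0,
  M(u, v) = r_uv · N̂ = 0,
  N(u, v) = r_vv · N̂ = 7*sqrt(2)*u^2/(10*Abs(u)).
Evaluating at (u, v) = (11/2, -3*pi/4):
  L = 0, M = 0, N = 77*sqrt(2)/20.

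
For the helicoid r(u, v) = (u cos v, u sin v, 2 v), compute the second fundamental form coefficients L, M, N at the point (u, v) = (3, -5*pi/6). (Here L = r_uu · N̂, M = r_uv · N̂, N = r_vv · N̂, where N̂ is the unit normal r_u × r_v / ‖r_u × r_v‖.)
L = 0;  M = -2*sqrt(13)/13;  N = 0

Compute the unit normal N̂(u, v) = (2*sin(v)/sqrt(u^2 + 4), -2*cos(v)/sqrt(u^2 + 4), u/sqrt(u^2 + 4)), and the second partials r_uu, r_uv, r_vv. Take dot products:
  L(u, v) = r_uu · N̂ = 0,
  M(u, v) = r_uv · N̂ = -2/sqrt(u^2 + 4),
  N(u, v) = r_vv · N̂ = 0.
Evaluating at (u, v) = (3, -5*pi/6):
  L = 0, M = -2*sqrt(13)/13, N = 0.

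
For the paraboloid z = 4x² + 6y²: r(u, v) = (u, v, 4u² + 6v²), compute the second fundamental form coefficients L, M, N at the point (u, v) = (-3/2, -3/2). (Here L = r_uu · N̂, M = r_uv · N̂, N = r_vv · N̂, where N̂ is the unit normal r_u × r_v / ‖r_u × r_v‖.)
L = 8*sqrt(469)/469;  M = 0;  N = 12*sqrt(469)/469

Compute the unit normal N̂(u, v) = (-8*u/sqrt(64*u^2 + 144*v^2 + 1), -12*v/sqrt(64*u^2 + 144*v^2 + 1), 1/sqrt(64*u^2 + 144*v^2 + 1)), and the second partials r_uu, r_uv, r_vv. Take dot products:
  L(u, v) = r_uu · N̂ = 8/sqrt(64*u^2 + 144*v^2 + 1),
  M(u, v) = r_uv · N̂ = 0,
  N(u, v) = r_vv · N̂ = 12/sqrt(64*u^2 + 144*v^2 + 1).
Evaluating at (u, v) = (-3/2, -3/2):
  L = 8*sqrt(469)/469, M = 0, N = 12*sqrt(469)/469.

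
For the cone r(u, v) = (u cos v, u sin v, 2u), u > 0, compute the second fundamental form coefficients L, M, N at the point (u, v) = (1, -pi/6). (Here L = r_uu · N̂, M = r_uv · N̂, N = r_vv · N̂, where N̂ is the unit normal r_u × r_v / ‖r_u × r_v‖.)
L = 0;  M = 0;  N = 2*sqrt(5)/5

Compute the unit normal N̂(u, v) = (-2*sqrt(5)*u*cos(v)/(5*Abs(u)), -2*sqrt(5)*u*sin(v)/(5*Abs(u)), sqrt(5)*u/(5*Abs(u))), and the second partials r_uu, r_uv, r_vv. Take dot products:
  L(u, v) = r_uu · N̂ = 0,
  M(u, v) = r_uv · N̂ = 0,
  N(u, v) = r_vv · N̂ = 2*sqrt(5)*u^2/(5*Abs(u)).
Evaluating at (u, v) = (1, -pi/6):
  L = 0, M = 0, N = 2*sqrt(5)/5.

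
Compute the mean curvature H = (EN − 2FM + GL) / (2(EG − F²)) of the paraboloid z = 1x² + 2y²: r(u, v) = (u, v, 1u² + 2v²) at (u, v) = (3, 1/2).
H = 79*sqrt(41)/1681

With E = 4*u^2 + 1, F = 8*u*v, G = 16*v^2 + 1, L = 2/sqrt(4*u^2 + 16*v^2 + 1), M = 0, N = 4/sqrt(4*u^2 + 16*v^2 + 1), assemble
  H = (EN − 2FM + GL) / (2(EG − F²)) = (8*u^2 + 16*v^2 + 3)/(4*u^2 + 16*v^2 + 1)^(3/2).
At (u, v) = (3, 1/2): H = 79*sqrt(41)/1681.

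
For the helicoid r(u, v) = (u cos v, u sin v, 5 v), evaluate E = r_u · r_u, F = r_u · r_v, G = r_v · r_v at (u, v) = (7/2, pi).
E = 1;  F = 0;  G = 149/4

Partials: r_u = (cos(v), sin(v), 0), r_v = (-u*sin(v), u*cos(v), 5). As functions of (u, v):
  E = r_u · r_u = 1,
  F = r_u · r_v = 0,
  G = r_v · r_v = u^2 + 25.
Evaluating at (u, v) = (7/2, pi): E = 1, F = 0, G = 149/4.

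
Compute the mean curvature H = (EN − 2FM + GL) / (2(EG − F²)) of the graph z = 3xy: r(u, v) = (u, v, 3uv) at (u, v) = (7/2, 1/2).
H = -189*sqrt(454)/103058

With E = 9*v^2 + 1, F = 9*u*v, G = 9*u^2 + 1, L = 0, M = 3/sqrt(9*u^2 + 9*v^2 + 1), N = 0, assemble
  H = (EN − 2FM + GL) / (2(EG − F²)) = -27*u*v/(9*u^2 + 9*v^2 + 1)^(3/2).
At (u, v) = (7/2, 1/2): H = -189*sqrt(454)/103058.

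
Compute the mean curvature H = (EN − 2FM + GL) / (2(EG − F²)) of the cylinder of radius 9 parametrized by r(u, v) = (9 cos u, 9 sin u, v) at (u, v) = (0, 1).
H = -1/18

With E = 81, F = 0, G = 1, L = -9, M = 0, N = 0, assemble
  H = (EN − 2FM + GL) / (2(EG − F²)) = -1/18.
At (u, v) = (0, 1): H = -1/18.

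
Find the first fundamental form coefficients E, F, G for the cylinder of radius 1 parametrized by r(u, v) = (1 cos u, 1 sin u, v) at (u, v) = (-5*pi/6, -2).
E = 1;  F = 0;  G = 1

Partials: r_u = (-sin(u), cos(u), 0), r_v = (0, 0, 1). As functions of (u, v):
  E = r_u · r_u = 1,
  F = r_u · r_v = 0,
  G = r_v · r_v = 1.
Evaluating at (u, v) = (-5*pi/6, -2): E = 1, F = 0, G = 1.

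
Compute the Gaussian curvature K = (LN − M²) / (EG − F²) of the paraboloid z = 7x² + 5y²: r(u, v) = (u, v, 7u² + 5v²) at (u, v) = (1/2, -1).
K = 7/1125

Coefficients of the first fundamental form: E = 196*u^2 + 1, F = 140*u*v, G = 100*v^2 + 1.
Coefficients of the second fundamental form: L = 14/sqrt(196*u^2 + 100*v^2 + 1), M = 0, N = 10/sqrt(196*u^2 + 100*v^2 + 1).
Assemble K = (LN − M²)/(EG − F²) = 140/(38416*u^4 + 39200*u^2*v^2 + 392*u^2 + 10000*v^4 + 200*v^2 + 1). At (u, v) = (1/2, -1): K = 7/1125.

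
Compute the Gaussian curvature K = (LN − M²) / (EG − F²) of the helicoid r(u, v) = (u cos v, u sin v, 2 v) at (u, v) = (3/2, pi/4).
K = -64/625

Coefficients of the first fundamental form: E = 1, F = 0, G = u^2 + 4.
Coefficients of the second fundamental form: L = 0, M = -2/sqrt(u^2 + 4), N = 0.
Assemble K = (LN − M²)/(EG − F²) = -4/(u^2 + 4)^2. At (u, v) = (3/2, pi/4): K = -64/625.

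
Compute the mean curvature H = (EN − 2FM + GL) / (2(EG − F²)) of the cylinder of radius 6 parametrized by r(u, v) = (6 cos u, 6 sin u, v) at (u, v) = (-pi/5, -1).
H = -1/12

With E = 36, F = 0, G = 1, L = -6, M = 0, N = 0, assemble
  H = (EN − 2FM + GL) / (2(EG − F²)) = -1/12.
At (u, v) = (-pi/5, -1): H = -1/12.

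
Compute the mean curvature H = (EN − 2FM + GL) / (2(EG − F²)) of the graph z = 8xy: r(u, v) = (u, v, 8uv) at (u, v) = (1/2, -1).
H = 256/729

With E = 64*v^2 + 1, F = 64*u*v, G = 64*u^2 + 1, L = 0, M = 8/sqrt(64*u^2 + 64*v^2 + 1), N = 0, assemble
  H = (EN − 2FM + GL) / (2(EG − F²)) = -512*u*v/(64*u^2 + 64*v^2 + 1)^(3/2).
At (u, v) = (1/2, -1): H = 256/729.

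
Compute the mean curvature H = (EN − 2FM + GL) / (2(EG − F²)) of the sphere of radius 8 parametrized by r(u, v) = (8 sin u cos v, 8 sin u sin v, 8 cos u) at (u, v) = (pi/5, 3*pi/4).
H = -1/8

With E = 64, F = 0, G = 64*sin(u)^2, L = -8*sin(u)/Abs(sin(u)), M = 0, N = -8*sin(u)^3/Abs(sin(u)), assemble
  H = (EN − 2FM + GL) / (2(EG − F²)) = -sin(u)/(8*Abs(sin(u))).
At (u, v) = (pi/5, 3*pi/4): H = -1/8.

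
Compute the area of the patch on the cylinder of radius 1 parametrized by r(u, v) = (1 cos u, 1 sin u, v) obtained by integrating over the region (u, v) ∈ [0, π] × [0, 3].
Area = 3*pi

Area = ∫∫ √(EG − F²) du dv with √(EG − F²) = 1. Integrating over [0, π] × [0, 3] gives 3*pi.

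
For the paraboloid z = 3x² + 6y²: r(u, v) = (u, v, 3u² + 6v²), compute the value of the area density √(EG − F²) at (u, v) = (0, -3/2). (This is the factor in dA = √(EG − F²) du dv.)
√(EG − F²)|_{(0, -3/2)} = 5*sqrt(13)

E = 36*u^2 + 1, F = 72*u*v, G = 144*v^2 + 1, so EG − F² = 36*u^2 + 144*v^2 + 1. Taking the positive square root: √(EG − F²) = sqrt(36*u^2 + 144*v^2 + 1). At (u, v) = (0, -3/2): 5*sqrt(13).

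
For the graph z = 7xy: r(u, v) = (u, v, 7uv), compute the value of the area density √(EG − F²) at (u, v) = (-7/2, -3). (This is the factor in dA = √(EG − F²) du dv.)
√(EG − F²)|_{(-7/2, -3)} = sqrt(4169)/2

E = 49*v^2 + 1, F = 49*u*v, G = 49*u^2 + 1, so EG − F² = 49*u^2 + 49*v^2 + 1. Taking the positive square root: √(EG − F²) = sqrt(49*u^2 + 49*v^2 + 1). At (u, v) = (-7/2, -3): sqrt(4169)/2.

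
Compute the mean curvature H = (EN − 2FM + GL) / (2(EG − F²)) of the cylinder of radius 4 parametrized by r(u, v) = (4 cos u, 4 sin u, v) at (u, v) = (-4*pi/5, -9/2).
H = -1/8

With E = 16, F = 0, G = 1, L = -4, M = 0, N = 0, assemble
  H = (EN − 2FM + GL) / (2(EG − F²)) = -1/8.
At (u, v) = (-4*pi/5, -9/2): H = -1/8.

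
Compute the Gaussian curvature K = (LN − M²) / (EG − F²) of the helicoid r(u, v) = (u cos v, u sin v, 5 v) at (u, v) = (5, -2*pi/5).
K = -1/100

Coefficients of the first fundamental form: E = 1, F = 0, G = u^2 + 25.
Coefficients of the second fundamental form: L = 0, M = -5/sqrt(u^2 + 25), N = 0.
Assemble K = (LN − M²)/(EG − F²) = -25/(u^2 + 25)^2. At (u, v) = (5, -2*pi/5): K = -1/100.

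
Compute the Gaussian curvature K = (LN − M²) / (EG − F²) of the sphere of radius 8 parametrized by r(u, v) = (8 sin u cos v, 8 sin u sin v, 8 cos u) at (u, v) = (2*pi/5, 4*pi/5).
K = 1/64

Coefficients of the first fundamental form: E = 64, F = 0, G = 64*sin(u)^2.
Coefficients of the second fundamental form: L = -8*sin(u)/Abs(sin(u)), M = 0, N = -8*sin(u)^3/Abs(sin(u)).
Assemble K = (LN − M²)/(EG − F²) = 1/64. At (u, v) = (2*pi/5, 4*pi/5): K = 1/64.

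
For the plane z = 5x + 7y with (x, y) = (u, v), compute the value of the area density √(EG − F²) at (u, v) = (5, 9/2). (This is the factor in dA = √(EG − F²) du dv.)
√(EG − F²)|_{(5, 9/2)} = 5*sqrt(3)

E = 26, F = 35, G = 50, so EG − F² = 75. Taking the positive square root: √(EG − F²) = 5*sqrt(3). At (u, v) = (5, 9/2): 5*sqrt(3).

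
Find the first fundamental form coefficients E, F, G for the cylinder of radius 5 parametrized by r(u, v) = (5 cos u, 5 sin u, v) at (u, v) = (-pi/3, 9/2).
E = 25;  F = 0;  G = 1

Partials: r_u = (-5*sin(u), 5*cos(u), 0), r_v = (0, 0, 1). As functions of (u, v):
  E = r_u · r_u = 25,
  F = r_u · r_v = 0,
  G = r_v · r_v = 1.
Evaluating at (u, v) = (-pi/3, 9/2): E = 25, F = 0, G = 1.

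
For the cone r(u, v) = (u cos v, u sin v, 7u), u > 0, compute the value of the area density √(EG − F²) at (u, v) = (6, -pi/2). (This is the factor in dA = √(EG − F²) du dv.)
√(EG − F²)|_{(6, -pi/2)} = 30*sqrt(2)

E = 50, F = 0, G = u^2, so EG − F² = 50*u^2. Taking the positive square root: √(EG − F²) = 5*sqrt(2)*Abs(u). At (u, v) = (6, -pi/2): 30*sqrt(2).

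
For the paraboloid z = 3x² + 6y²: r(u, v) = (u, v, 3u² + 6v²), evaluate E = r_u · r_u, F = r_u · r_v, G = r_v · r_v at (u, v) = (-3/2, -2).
E = 82;  F = 216;  G = 577

Partials: r_u = (1, 0, 6*u), r_v = (0, 1, 12*v). As functions of (u, v):
  E = r_u · r_u = 36*u^2 + 1,
  F = r_u · r_v = 72*u*v,
  G = r_v · r_v = 144*v^2 + 1.
Evaluating at (u, v) = (-3/2, -2): E = 82, F = 216, G = 577.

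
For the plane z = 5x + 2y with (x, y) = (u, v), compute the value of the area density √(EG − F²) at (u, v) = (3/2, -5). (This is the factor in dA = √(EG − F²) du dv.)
√(EG − F²)|_{(3/2, -5)} = sqrt(30)

E = 26, F = 10, G = 5, so EG − F² = 30. Taking the positive square root: √(EG − F²) = sqrt(30). At (u, v) = (3/2, -5): sqrt(30).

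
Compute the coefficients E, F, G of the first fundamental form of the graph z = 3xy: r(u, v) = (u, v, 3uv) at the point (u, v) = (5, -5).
E = 226;  F = -225;  G = 226

Partials: r_u = (1, 0, 3*v), r_v = (0, 1, 3*u). As functions of (u, v):
  E = r_u · r_u = 9*v^2 + 1,
  F = r_u · r_v = 9*u*v,
  G = r_v · r_v = 9*u^2 + 1.
Evaluating at (u, v) = (5, -5): E = 226, F = -225, G = 226.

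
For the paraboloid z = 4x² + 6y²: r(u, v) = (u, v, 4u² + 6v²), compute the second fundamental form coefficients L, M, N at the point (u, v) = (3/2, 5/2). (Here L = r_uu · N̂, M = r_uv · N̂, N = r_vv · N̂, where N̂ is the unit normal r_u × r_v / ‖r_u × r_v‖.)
L = 8*sqrt(1045)/1045;  M = 0;  N = 12*sqrt(1045)/1045

Compute the unit normal N̂(u, v) = (-8*u/sqrt(64*u^2 + 144*v^2 + 1), -12*v/sqrt(64*u^2 + 144*v^2 + 1), 1/sqrt(64*u^2 + 144*v^2 + 1)), and the second partials r_uu, r_uv, r_vv. Take dot products:
  L(u, v) = r_uu · N̂ = 8/sqrt(64*u^2 + 144*v^2 + 1),
  M(u, v) = r_uv · N̂ = 0,
  N(u, v) = r_vv · N̂ = 12/sqrt(64*u^2 + 144*v^2 + 1).
Evaluating at (u, v) = (3/2, 5/2):
  L = 8*sqrt(1045)/1045, M = 0, N = 12*sqrt(1045)/1045.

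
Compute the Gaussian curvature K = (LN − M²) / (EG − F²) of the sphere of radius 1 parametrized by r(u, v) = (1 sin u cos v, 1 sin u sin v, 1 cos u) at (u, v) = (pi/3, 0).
K = 1

Coefficients of the first fundamental form: E = 1, F = 0, G = sin(u)^2.
Coefficients of the second fundamental form: L = -sin(u)/Abs(sin(u)), M = 0, N = -sin(u)^3/Abs(sin(u)).
Assemble K = (LN − M²)/(EG − F²) = 1. At (u, v) = (pi/3, 0): K = 1.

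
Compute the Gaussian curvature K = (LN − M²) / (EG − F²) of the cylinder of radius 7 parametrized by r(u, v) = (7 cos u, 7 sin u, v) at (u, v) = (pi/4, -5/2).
K = 0

Coefficients of the first fundamental form: E = 49, F = 0, G = 1.
Coefficients of the second fundamental form: L = -7, M = 0, N = 0.
Assemble K = (LN − M²)/(EG − F²) = 0. At (u, v) = (pi/4, -5/2): K = 0.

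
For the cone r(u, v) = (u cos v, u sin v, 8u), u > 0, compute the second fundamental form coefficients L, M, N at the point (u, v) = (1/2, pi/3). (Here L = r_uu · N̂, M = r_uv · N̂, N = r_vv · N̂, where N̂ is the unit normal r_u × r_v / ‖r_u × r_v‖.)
L = 0;  M = 0;  N = 4*sqrt(65)/65

Compute the unit normal N̂(u, v) = (-8*sqrt(65)*u*cos(v)/(65*Abs(u)), -8*sqrt(65)*u*sin(v)/(65*Abs(u)), sqrt(65)*u/(65*Abs(u))), and the second partials r_uu, r_uv, r_vv. Take dot products:
  L(u, v) = r_uu · N̂ = 0,
  M(u, v) = r_uv · N̂ = 0,
  N(u, v) = r_vv · N̂ = 8*sqrt(65)*u^2/(65*Abs(u)).
Evaluating at (u, v) = (1/2, pi/3):
  L = 0, M = 0, N = 4*sqrt(65)/65.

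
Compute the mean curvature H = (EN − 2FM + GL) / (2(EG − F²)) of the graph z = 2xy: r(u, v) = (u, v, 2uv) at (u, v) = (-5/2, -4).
H = -4*sqrt(10)/135

With E = 4*v^2 + 1, F = 4*u*v, G = 4*u^2 + 1, L = 0, M = 2/sqrt(4*u^2 + 4*v^2 + 1), N = 0, assemble
  H = (EN − 2FM + GL) / (2(EG − F²)) = -8*u*v/(4*u^2 + 4*v^2 + 1)^(3/2).
At (u, v) = (-5/2, -4): H = -4*sqrt(10)/135.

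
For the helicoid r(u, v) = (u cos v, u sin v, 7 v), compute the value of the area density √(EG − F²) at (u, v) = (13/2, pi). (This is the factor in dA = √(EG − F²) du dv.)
√(EG − F²)|_{(13/2, pi)} = sqrt(365)/2

E = 1, F = 0, G = u^2 + 49, so EG − F² = u^2 + 49. Taking the positive square root: √(EG − F²) = sqrt(u^2 + 49). At (u, v) = (13/2, pi): sqrt(365)/2.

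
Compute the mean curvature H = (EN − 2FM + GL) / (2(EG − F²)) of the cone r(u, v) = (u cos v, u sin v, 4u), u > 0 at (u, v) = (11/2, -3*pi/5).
H = 4*sqrt(17)/187

With E = 17, F = 0, G = u^2, L = 0, M = 0, N = 4*sqrt(17)*u^2/(17*Abs(u)), assemble
  H = (EN − 2FM + GL) / (2(EG − F²)) = 2*sqrt(17)/(17*Abs(u)).
At (u, v) = (11/2, -3*pi/5): H = 4*sqrt(17)/187.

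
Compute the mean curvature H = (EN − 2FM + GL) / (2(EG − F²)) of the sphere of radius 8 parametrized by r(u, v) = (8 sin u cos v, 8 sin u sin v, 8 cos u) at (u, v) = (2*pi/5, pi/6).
H = -1/8

With E = 64, F = 0, G = 64*sin(u)^2, L = -8*sin(u)/Abs(sin(u)), M = 0, N = -8*sin(u)^3/Abs(sin(u)), assemble
  H = (EN − 2FM + GL) / (2(EG − F²)) = -sin(u)/(8*Abs(sin(u))).
At (u, v) = (2*pi/5, pi/6): H = -1/8.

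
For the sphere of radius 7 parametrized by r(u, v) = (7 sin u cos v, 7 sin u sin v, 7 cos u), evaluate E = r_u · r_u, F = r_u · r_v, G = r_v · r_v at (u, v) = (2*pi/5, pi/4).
E = 49;  F = 0;  G = 49*sqrt(5)/8 + 245/8

Partials: r_u = (7*cos(u)*cos(v), 7*sin(v)*cos(u), -7*sin(u)), r_v = (-7*sin(u)*sin(v), 7*sin(u)*cos(v), 0). As functions of (u, v):
  E = r_u · r_u = 49,
  F = r_u · r_v = 0,
  G = r_v · r_v = 49*sin(u)^2.
Evaluating at (u, v) = (2*pi/5, pi/4): E = 49, F = 0, G = 49*sqrt(5)/8 + 245/8.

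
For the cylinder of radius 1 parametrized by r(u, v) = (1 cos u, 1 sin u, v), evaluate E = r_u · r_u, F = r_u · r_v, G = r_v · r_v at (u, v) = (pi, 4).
E = 1;  F = 0;  G = 1

Partials: r_u = (-sin(u), cos(u), 0), r_v = (0, 0, 1). As functions of (u, v):
  E = r_u · r_u = 1,
  F = r_u · r_v = 0,
  G = r_v · r_v = 1.
Evaluating at (u, v) = (pi, 4): E = 1, F = 0, G = 1.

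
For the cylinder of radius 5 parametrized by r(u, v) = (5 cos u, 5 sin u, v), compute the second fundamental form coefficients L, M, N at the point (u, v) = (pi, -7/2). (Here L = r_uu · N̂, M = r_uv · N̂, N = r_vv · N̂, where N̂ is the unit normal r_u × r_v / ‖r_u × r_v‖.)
L = -5;  M = 0;  N = 0

Compute the unit normal N̂(u, v) = (cos(u), sin(u), 0), and the second partials r_uu, r_uv, r_vv. Take dot products:
  L(u, v) = r_uu · N̂ = -5,
  M(u, v) = r_uv · N̂ = 0,
  N(u, v) = r_vv · N̂ = 0.
Evaluating at (u, v) = (pi, -7/2):
  L = -5, M = 0, N = 0.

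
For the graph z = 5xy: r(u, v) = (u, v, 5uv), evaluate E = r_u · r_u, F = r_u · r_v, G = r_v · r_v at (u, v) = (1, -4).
E = 401;  F = -100;  G = 26

Partials: r_u = (1, 0, 5*v), r_v = (0, 1, 5*u). As functions of (u, v):
  E = r_u · r_u = 25*v^2 + 1,
  F = r_u · r_v = 25*u*v,
  G = r_v · r_v = 25*u^2 + 1.
Evaluating at (u, v) = (1, -4): E = 401, F = -100, G = 26.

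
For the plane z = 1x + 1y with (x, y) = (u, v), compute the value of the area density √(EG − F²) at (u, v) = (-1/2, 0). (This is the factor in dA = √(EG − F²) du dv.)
√(EG − F²)|_{(-1/2, 0)} = sqrt(3)

E = 2, F = 1, G = 2, so EG − F² = 3. Taking the positive square root: √(EG − F²) = sqrt(3). At (u, v) = (-1/2, 0): sqrt(3).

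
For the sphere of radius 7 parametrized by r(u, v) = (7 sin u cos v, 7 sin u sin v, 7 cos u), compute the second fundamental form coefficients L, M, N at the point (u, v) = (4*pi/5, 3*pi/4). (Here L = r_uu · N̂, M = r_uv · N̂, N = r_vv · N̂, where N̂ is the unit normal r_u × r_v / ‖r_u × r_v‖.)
L = -7;  M = 0;  N = -35/8 + 7*sqrt(5)/8

Compute the unit normal N̂(u, v) = (sin(u)^2*cos(v)/Abs(sin(u)), sin(u)^2*sin(v)/Abs(sin(u)), sin(2*u)/(2*Abs(sin(u)))), and the second partials r_uu, r_uv, r_vv. Take dot products:
  L(u, v) = r_uu · N̂ = -7*sin(u)/Abs(sin(u)),
  M(u, v) = r_uv · N̂ = 0,
  N(u, v) = r_vv · N̂ = -7*sin(u)^3/Abs(sin(u)).
Evaluating at (u, v) = (4*pi/5, 3*pi/4):
  L = -7, M = 0, N = -35/8 + 7*sqrt(5)/8.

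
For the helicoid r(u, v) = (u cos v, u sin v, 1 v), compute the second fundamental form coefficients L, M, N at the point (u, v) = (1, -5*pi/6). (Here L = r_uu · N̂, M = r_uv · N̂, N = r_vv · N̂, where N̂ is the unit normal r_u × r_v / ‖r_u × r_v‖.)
L = 0;  M = -sqrt(2)/2;  N = 0

Compute the unit normal N̂(u, v) = (sin(v)/sqrt(u^2 + 1), -cos(v)/sqrt(u^2 + 1), u/sqrt(u^2 + 1)), and the second partials r_uu, r_uv, r_vv. Take dot products:
  L(u, v) = r_uu · N̂ = 0,
  M(u, v) = r_uv · N̂ = -1/sqrt(u^2 + 1),
  N(u, v) = r_vv · N̂ = 0.
Evaluating at (u, v) = (1, -5*pi/6):
  L = 0, M = -sqrt(2)/2, N = 0.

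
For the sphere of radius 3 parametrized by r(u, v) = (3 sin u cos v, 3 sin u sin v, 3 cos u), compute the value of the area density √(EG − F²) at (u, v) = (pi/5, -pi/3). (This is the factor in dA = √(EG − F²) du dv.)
√(EG − F²)|_{(pi/5, -pi/3)} = 9*sqrt(10 - 2*sqrt(5))/4

E = 9, F = 0, G = 9*sin(u)^2, so EG − F² = 81*sin(u)^2. Taking the positive square root: √(EG − F²) = 9*Abs(sin(u)). At (u, v) = (pi/5, -pi/3): 9*sqrt(10 - 2*sqrt(5))/4.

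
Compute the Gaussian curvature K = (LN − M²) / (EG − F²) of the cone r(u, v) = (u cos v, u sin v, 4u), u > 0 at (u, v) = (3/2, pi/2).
K = 0

Coefficients of the first fundamental form: E = 17, F = 0, G = u^2.
Coefficients of the second fundamental form: L = 0, M = 0, N = 4*sqrt(17)*u^2/(17*Abs(u)).
Assemble K = (LN − M²)/(EG − F²) = 0. At (u, v) = (3/2, pi/2): K = 0.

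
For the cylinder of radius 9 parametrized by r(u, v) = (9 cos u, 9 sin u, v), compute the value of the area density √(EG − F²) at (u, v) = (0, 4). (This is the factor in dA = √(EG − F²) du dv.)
√(EG − F²)|_{(0, 4)} = 9

E = 81, F = 0, G = 1, so EG − F² = 81. Taking the positive square root: √(EG − F²) = 9. At (u, v) = (0, 4): 9.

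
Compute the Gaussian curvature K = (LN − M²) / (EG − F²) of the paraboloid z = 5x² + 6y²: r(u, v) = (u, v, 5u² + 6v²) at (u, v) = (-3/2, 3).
K = 30/579121

Coefficients of the first fundamental form: E = 100*u^2 + 1, F = 120*u*v, G = 144*v^2 + 1.
Coefficients of the second fundamental form: L = 10/sqrt(100*u^2 + 144*v^2 + 1), M = 0, N = 12/sqrt(100*u^2 + 144*v^2 + 1).
Assemble K = (LN − M²)/(EG − F²) = 120/(10000*u^4 + 28800*u^2*v^2 + 200*u^2 + 20736*v^4 + 288*v^2 + 1). At (u, v) = (-3/2, 3): K = 30/579121.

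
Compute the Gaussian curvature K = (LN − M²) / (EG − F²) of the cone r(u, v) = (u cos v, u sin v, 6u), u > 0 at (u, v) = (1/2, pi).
K = 0

Coefficients of the first fundamental form: E = 37, F = 0, G = u^2.
Coefficients of the second fundamental form: L = 0, M = 0, N = 6*sqrt(37)*u^2/(37*Abs(u)).
Assemble K = (LN − M²)/(EG − F²) = 0. At (u, v) = (1/2, pi): K = 0.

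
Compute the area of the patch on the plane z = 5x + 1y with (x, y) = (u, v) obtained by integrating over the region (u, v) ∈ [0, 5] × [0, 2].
Area = 30*sqrt(3)

Area = ∫∫ √(EG − F²) du dv with √(EG − F²) = 3*sqrt(3). Integrating over [0, 5] × [0, 2] gives 30*sqrt(3).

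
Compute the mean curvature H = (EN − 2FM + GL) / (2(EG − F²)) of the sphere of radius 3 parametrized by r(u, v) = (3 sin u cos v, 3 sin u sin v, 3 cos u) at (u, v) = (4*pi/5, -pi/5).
H = -1/3

With E = 9, F = 0, G = 9*sin(u)^2, L = -3*sin(u)/Abs(sin(u)), M = 0, N = -3*sin(u)^3/Abs(sin(u)), assemble
  H = (EN − 2FM + GL) / (2(EG − F²)) = -sin(u)/(3*Abs(sin(u))).
At (u, v) = (4*pi/5, -pi/5): H = -1/3.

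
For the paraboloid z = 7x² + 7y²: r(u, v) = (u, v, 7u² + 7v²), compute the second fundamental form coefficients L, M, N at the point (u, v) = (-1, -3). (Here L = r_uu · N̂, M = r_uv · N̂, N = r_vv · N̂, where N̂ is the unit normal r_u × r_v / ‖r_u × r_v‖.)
L = 14*sqrt(1961)/1961;  M = 0;  N = 14*sqrt(1961)/1961

Compute the unit normal N̂(u, v) = (-14*u/sqrt(196*u^2 + 196*v^2 + 1), -14*v/sqrt(196*u^2 + 196*v^2 + 1), 1/sqrt(196*u^2 + 196*v^2 + 1)), and the second partials r_uu, r_uv, r_vv. Take dot products:
  L(u, v) = r_uu · N̂ = 14/sqrt(196*u^2 + 196*v^2 + 1),
  M(u, v) = r_uv · N̂ = 0,
  N(u, v) = r_vv · N̂ = 14/sqrt(196*u^2 + 196*v^2 + 1).
Evaluating at (u, v) = (-1, -3):
  L = 14*sqrt(1961)/1961, M = 0, N = 14*sqrt(1961)/1961.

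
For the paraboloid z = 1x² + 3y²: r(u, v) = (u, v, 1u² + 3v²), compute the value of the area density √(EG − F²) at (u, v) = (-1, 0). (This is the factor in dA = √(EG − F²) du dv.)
√(EG − F²)|_{(-1, 0)} = sqrt(5)

E = 4*u^2 + 1, F = 12*u*v, G = 36*v^2 + 1, so EG − F² = 4*u^2 + 36*v^2 + 1. Taking the positive square root: √(EG − F²) = sqrt(4*u^2 + 36*v^2 + 1). At (u, v) = (-1, 0): sqrt(5).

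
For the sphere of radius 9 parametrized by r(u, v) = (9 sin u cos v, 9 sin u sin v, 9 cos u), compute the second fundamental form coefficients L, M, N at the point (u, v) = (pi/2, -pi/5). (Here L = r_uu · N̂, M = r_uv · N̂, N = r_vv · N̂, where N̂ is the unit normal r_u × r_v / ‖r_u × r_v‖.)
L = -9;  M = 0;  N = -9

Compute the unit normal N̂(u, v) = (sin(u)^2*cos(v)/Abs(sin(u)), sin(u)^2*sin(v)/Abs(sin(u)), sin(2*u)/(2*Abs(sin(u)))), and the second partials r_uu, r_uv, r_vv. Take dot products:
  L(u, v) = r_uu · N̂ = -9*sin(u)/Abs(sin(u)),
  M(u, v) = r_uv · N̂ = 0,
  N(u, v) = r_vv · N̂ = -9*sin(u)^3/Abs(sin(u)).
Evaluating at (u, v) = (pi/2, -pi/5):
  L = -9, M = 0, N = -9.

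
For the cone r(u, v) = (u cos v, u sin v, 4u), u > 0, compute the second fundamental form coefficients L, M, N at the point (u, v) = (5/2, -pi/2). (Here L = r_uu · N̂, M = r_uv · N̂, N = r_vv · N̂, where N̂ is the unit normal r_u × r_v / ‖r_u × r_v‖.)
L = 0;  M = 0;  N = 10*sqrt(17)/17

Compute the unit normal N̂(u, v) = (-4*sqrt(17)*u*cos(v)/(17*Abs(u)), -4*sqrt(17)*u*sin(v)/(17*Abs(u)), sqrt(17)*u/(17*Abs(u))), and the second partials r_uu, r_uv, r_vv. Take dot products:
  L(u, v) = r_uu · N̂ = 0,
  M(u, v) = r_uv · N̂ = 0,
  N(u, v) = r_vv · N̂ = 4*sqrt(17)*u^2/(17*Abs(u)).
Evaluating at (u, v) = (5/2, -pi/2):
  L = 0, M = 0, N = 10*sqrt(17)/17.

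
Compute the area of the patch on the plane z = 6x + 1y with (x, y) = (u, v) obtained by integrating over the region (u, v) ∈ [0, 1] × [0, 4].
Area = 4*sqrt(38)

Area = ∫∫ √(EG − F²) du dv with √(EG − F²) = sqrt(38). Integrating over [0, 1] × [0, 4] gives 4*sqrt(38).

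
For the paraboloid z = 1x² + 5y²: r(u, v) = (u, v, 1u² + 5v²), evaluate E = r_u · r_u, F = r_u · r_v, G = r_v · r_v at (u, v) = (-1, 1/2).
E = 5;  F = -10;  G = 26

Partials: r_u = (1, 0, 2*u), r_v = (0, 1, 10*v). As functions of (u, v):
  E = r_u · r_u = 4*u^2 + 1,
  F = r_u · r_v = 20*u*v,
  G = r_v · r_v = 100*v^2 + 1.
Evaluating at (u, v) = (-1, 1/2): E = 5, F = -10, G = 26.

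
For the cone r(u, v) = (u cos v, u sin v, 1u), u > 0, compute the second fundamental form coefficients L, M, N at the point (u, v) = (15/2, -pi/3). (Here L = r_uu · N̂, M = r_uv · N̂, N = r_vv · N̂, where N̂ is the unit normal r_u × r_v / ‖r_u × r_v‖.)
L = 0;  M = 0;  N = 15*sqrt(2)/4

Compute the unit normal N̂(u, v) = (-sqrt(2)*u*cos(v)/(2*Abs(u)), -sqrt(2)*u*sin(v)/(2*Abs(u)), sqrt(2)*u/(2*Abs(u))), and the second partials r_uu, r_uv, r_vv. Take dot products:
  L(u, v) = r_uu · N̂ = 0,
  M(u, v) = r_uv · N̂ = 0,
  N(u, v) = r_vv · N̂ = sqrt(2)*u^2/(2*Abs(u)).
Evaluating at (u, v) = (15/2, -pi/3):
  L = 0, M = 0, N = 15*sqrt(2)/4.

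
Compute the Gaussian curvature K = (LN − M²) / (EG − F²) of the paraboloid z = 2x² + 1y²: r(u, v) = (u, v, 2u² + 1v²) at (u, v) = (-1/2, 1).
K = 8/81

Coefficients of the first fundamental form: E = 16*u^2 + 1, F = 8*u*v, G = 4*v^2 + 1.
Coefficients of the second fundamental form: L = 4/sqrt(16*u^2 + 4*v^2 + 1), M = 0, N = 2/sqrt(16*u^2 + 4*v^2 + 1).
Assemble K = (LN − M²)/(EG − F²) = 8/(256*u^4 + 128*u^2*v^2 + 32*u^2 + 16*v^4 + 8*v^2 + 1). At (u, v) = (-1/2, 1): K = 8/81.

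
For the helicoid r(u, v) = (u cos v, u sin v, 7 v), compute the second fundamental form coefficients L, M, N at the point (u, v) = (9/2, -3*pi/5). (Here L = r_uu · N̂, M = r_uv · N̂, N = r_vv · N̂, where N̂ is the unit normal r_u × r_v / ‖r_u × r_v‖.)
L = 0;  M = -14*sqrt(277)/277;  N = 0

Compute the unit normal N̂(u, v) = (7*sin(v)/sqrt(u^2 + 49), -7*cos(v)/sqrt(u^2 + 49), u/sqrt(u^2 + 49)), and the second partials r_uu, r_uv, r_vv. Take dot products:
  L(u, v) = r_uu · N̂ = 0,
  M(u, v) = r_uv · N̂ = -7/sqrt(u^2 + 49),
  N(u, v) = r_vv · N̂ = 0.
Evaluating at (u, v) = (9/2, -3*pi/5):
  L = 0, M = -14*sqrt(277)/277, N = 0.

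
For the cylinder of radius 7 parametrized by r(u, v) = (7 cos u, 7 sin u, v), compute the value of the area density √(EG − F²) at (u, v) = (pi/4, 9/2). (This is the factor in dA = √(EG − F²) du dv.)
√(EG − F²)|_{(pi/4, 9/2)} = 7

E = 49, F = 0, G = 1, so EG − F² = 49. Taking the positive square root: √(EG − F²) = 7. At (u, v) = (pi/4, 9/2): 7.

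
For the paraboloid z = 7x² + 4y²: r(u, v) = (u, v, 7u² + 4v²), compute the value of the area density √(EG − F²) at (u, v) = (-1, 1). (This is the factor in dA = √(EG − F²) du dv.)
√(EG − F²)|_{(-1, 1)} = 3*sqrt(29)

E = 196*u^2 + 1, F = 112*u*v, G = 64*v^2 + 1, so EG − F² = 196*u^2 + 64*v^2 + 1. Taking the positive square root: √(EG − F²) = sqrt(196*u^2 + 64*v^2 + 1). At (u, v) = (-1, 1): 3*sqrt(29).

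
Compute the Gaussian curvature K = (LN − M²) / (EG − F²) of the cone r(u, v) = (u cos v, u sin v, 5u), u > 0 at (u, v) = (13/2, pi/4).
K = 0

Coefficients of the first fundamental form: E = 26, F = 0, G = u^2.
Coefficients of the second fundamental form: L = 0, M = 0, N = 5*sqrt(26)*u^2/(26*Abs(u)).
Assemble K = (LN − M²)/(EG − F²) = 0. At (u, v) = (13/2, pi/4): K = 0.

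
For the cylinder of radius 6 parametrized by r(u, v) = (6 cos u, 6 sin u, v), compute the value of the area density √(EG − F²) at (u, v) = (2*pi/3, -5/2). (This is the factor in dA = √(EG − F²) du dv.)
√(EG − F²)|_{(2*pi/3, -5/2)} = 6

E = 36, F = 0, G = 1, so EG − F² = 36. Taking the positive square root: √(EG − F²) = 6. At (u, v) = (2*pi/3, -5/2): 6.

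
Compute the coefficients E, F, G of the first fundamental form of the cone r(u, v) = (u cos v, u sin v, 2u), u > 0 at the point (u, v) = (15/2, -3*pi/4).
E = 5;  F = 0;  G = 225/4

Partials: r_u = (cos(v), sin(v), 2), r_v = (-u*sin(v), u*cos(v), 0). As functions of (u, v):
  E = r_u · r_u = 5,
  F = r_u · r_v = 0,
  G = r_v · r_v = u^2.
Evaluating at (u, v) = (15/2, -3*pi/4): E = 5, F = 0, G = 225/4.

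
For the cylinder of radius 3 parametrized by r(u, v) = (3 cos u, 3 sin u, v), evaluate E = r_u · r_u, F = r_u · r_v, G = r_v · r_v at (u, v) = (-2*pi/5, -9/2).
E = 9;  F = 0;  G = 1

Partials: r_u = (-3*sin(u), 3*cos(u), 0), r_v = (0, 0, 1). As functions of (u, v):
  E = r_u · r_u = 9,
  F = r_u · r_v = 0,
  G = r_v · r_v = 1.
Evaluating at (u, v) = (-2*pi/5, -9/2): E = 9, F = 0, G = 1.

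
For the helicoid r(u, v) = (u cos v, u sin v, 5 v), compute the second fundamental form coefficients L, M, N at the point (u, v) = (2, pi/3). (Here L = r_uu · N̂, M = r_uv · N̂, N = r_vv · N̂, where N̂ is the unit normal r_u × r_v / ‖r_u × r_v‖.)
L = 0;  M = -5*sqrt(29)/29;  N = 0

Compute the unit normal N̂(u, v) = (5*sin(v)/sqrt(u^2 + 25), -5*cos(v)/sqrt(u^2 + 25), u/sqrt(u^2 + 25)), and the second partials r_uu, r_uv, r_vv. Take dot products:
  L(u, v) = r_uu · N̂ = 0,
  M(u, v) = r_uv · N̂ = -5/sqrt(u^2 + 25),
  N(u, v) = r_vv · N̂ = 0.
Evaluating at (u, v) = (2, pi/3):
  L = 0, M = -5*sqrt(29)/29, N = 0.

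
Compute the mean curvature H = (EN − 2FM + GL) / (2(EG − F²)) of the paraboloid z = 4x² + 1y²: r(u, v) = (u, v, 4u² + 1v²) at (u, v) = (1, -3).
H = 213*sqrt(101)/10201

With E = 64*u^2 + 1, F = 16*u*v, G = 4*v^2 + 1, L = 8/sqrt(64*u^2 + 4*v^2 + 1), M = 0, N = 2/sqrt(64*u^2 + 4*v^2 + 1), assemble
  H = (EN − 2FM + GL) / (2(EG − F²)) = (64*u^2 + 16*v^2 + 5)/(64*u^2 + 4*v^2 + 1)^(3/2).
At (u, v) = (1, -3): H = 213*sqrt(101)/10201.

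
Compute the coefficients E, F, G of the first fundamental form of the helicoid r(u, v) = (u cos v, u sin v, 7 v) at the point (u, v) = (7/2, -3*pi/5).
E = 1;  F = 0;  G = 245/4

Partials: r_u = (cos(v), sin(v), 0), r_v = (-u*sin(v), u*cos(v), 7). As functions of (u, v):
  E = r_u · r_u = 1,
  F = r_u · r_v = 0,
  G = r_v · r_v = u^2 + 49.
Evaluating at (u, v) = (7/2, -3*pi/5): E = 1, F = 0, G = 245/4.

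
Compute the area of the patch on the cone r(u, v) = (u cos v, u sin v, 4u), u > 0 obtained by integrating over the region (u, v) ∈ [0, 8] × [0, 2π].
Area = 64*sqrt(17)*pi

Area = ∫∫ √(EG − F²) du dv with √(EG − F²) = sqrt(17)*Abs(u). Integrating over [0, 8] × [0, 2π] gives 64*sqrt(17)*pi.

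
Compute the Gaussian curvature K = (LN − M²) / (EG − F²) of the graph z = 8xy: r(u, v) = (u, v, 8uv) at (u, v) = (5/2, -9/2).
K = -64/2879809

Coefficients of the first fundamental form: E = 64*v^2 + 1, F = 64*u*v, G = 64*u^2 + 1.
Coefficients of the second fundamental form: L = 0, M = 8/sqrt(64*u^2 + 64*v^2 + 1), N = 0.
Assemble K = (LN − M²)/(EG − F²) = -64/(4096*u^4 + 8192*u^2*v^2 + 128*u^2 + 4096*v^4 + 128*v^2 + 1). At (u, v) = (5/2, -9/2): K = -64/2879809.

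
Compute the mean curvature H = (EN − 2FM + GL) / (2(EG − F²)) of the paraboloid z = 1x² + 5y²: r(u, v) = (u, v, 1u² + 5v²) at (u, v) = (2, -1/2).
H = 37*sqrt(42)/588

With E = 4*u^2 + 1, F = 20*u*v, G = 100*v^2 + 1, L = 2/sqrt(4*u^2 + 100*v^2 + 1), M = 0, N = 10/sqrt(4*u^2 + 100*v^2 + 1), assemble
  H = (EN − 2FM + GL) / (2(EG − F²)) = 2*(10*u^2 + 50*v^2 + 3)/(4*u^2 + 100*v^2 + 1)^(3/2).
At (u, v) = (2, -1/2): H = 37*sqrt(42)/588.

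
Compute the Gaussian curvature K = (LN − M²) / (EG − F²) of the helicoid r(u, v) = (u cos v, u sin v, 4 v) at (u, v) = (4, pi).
K = -1/64

Coefficients of the first fundamental form: E = 1, F = 0, G = u^2 + 16.
Coefficients of the second fundamental form: L = 0, M = -4/sqrt(u^2 + 16), N = 0.
Assemble K = (LN − M²)/(EG − F²) = -16/(u^2 + 16)^2. At (u, v) = (4, pi): K = -1/64.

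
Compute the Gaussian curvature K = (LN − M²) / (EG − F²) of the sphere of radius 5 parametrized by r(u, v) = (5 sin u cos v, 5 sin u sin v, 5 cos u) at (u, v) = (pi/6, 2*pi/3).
K = 1/25

Coefficients of the first fundamental form: E = 25, F = 0, G = 25*sin(u)^2.
Coefficients of the second fundamental form: L = -5*sin(u)/Abs(sin(u)), M = 0, N = -5*sin(u)^3/Abs(sin(u)).
Assemble K = (LN − M²)/(EG − F²) = 1/25. At (u, v) = (pi/6, 2*pi/3): K = 1/25.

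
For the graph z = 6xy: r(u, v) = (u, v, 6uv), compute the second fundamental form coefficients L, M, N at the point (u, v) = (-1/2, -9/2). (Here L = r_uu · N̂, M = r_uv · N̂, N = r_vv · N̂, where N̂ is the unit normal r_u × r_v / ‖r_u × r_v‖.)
L = 0;  M = 6*sqrt(739)/739;  N = 0

Compute the unit normal N̂(u, v) = (-6*v/sqrt(36*u^2 + 36*v^2 + 1), -6*u/sqrt(36*u^2 + 36*v^2 + 1), 1/sqrt(36*u^2 + 36*v^2 + 1)), and the second partials r_uu, r_uv, r_vv. Take dot products:
  L(u, v) = r_uu · N̂ = 0,
  M(u, v) = r_uv · N̂ = 6/sqrt(36*u^2 + 36*v^2 + 1),
  N(u, v) = r_vv · N̂ = 0.
Evaluating at (u, v) = (-1/2, -9/2):
  L = 0, M = 6*sqrt(739)/739, N = 0.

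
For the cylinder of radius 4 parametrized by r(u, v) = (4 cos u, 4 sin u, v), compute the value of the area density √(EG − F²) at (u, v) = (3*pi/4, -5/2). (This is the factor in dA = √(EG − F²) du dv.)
√(EG − F²)|_{(3*pi/4, -5/2)} = 4

E = 16, F = 0, G = 1, so EG − F² = 16. Taking the positive square root: √(EG − F²) = 4. At (u, v) = (3*pi/4, -5/2): 4.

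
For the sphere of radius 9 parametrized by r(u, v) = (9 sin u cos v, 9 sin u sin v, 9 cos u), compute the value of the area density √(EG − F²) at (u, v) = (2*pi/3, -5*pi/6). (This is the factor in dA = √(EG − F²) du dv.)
√(EG − F²)|_{(2*pi/3, -5*pi/6)} = 81*sqrt(3)/2

E = 81, F = 0, G = 81*sin(u)^2, so EG − F² = 6561*sin(u)^2. Taking the positive square root: √(EG − F²) = 81*Abs(sin(u)). At (u, v) = (2*pi/3, -5*pi/6): 81*sqrt(3)/2.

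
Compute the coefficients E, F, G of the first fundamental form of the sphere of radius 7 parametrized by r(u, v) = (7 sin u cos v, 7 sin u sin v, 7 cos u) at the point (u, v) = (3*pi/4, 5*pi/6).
E = 49;  F = 0;  G = 49/2

Partials: r_u = (7*cos(u)*cos(v), 7*sin(v)*cos(u), -7*sin(u)), r_v = (-7*sin(u)*sin(v), 7*sin(u)*cos(v), 0). As functions of (u, v):
  E = r_u · r_u = 49,
  F = r_u · r_v = 0,
  G = r_v · r_v = 49*sin(u)^2.
Evaluating at (u, v) = (3*pi/4, 5*pi/6): E = 49, F = 0, G = 49/2.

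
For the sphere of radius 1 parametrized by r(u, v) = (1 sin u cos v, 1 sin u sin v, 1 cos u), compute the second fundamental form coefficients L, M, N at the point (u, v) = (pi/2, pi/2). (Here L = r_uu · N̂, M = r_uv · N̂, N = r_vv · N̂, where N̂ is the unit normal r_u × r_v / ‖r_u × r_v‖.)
L = -1;  M = 0;  N = -1

Compute the unit normal N̂(u, v) = (sin(u)^2*cos(v)/Abs(sin(u)), sin(u)^2*sin(v)/Abs(sin(u)), sin(2*u)/(2*Abs(sin(u)))), and the second partials r_uu, r_uv, r_vv. Take dot products:
  L(u, v) = r_uu · N̂ = -sin(u)/Abs(sin(u)),
  M(u, v) = r_uv · N̂ = 0,
  N(u, v) = r_vv · N̂ = -sin(u)^3/Abs(sin(u)).
Evaluating at (u, v) = (pi/2, pi/2):
  L = -1, M = 0, N = -1.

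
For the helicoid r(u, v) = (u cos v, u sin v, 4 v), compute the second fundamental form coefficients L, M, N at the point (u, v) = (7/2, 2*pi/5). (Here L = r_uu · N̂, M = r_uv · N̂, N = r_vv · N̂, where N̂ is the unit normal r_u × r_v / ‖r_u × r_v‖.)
L = 0;  M = -8*sqrt(113)/113;  N = 0

Compute the unit normal N̂(u, v) = (4*sin(v)/sqrt(u^2 + 16), -4*cos(v)/sqrt(u^2 + 16), u/sqrt(u^2 + 16)), and the second partials r_uu, r_uv, r_vv. Take dot products:
  L(u, v) = r_uu · N̂ = 0,
  M(u, v) = r_uv · N̂ = -4/sqrt(u^2 + 16),
  N(u, v) = r_vv · N̂ = 0.
Evaluating at (u, v) = (7/2, 2*pi/5):
  L = 0, M = -8*sqrt(113)/113, N = 0.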